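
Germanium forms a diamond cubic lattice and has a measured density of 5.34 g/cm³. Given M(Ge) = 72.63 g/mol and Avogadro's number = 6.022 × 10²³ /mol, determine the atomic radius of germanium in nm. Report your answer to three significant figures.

0.122 nm

For a diamond cubic cell (Z = 8), a³ = Z·M/(N_A·ρ) = 8 × 72.63 / (6.022 × 10²³ × 5.340) = 1.807 × 10^-22 cm³, so a = 5.653 × 10^-8 cm = 0.5653 nm.
Nearest neighbors lie along the body diagonal with √3·a = 8r, so r = 0.2165 × a = 0.122 nm.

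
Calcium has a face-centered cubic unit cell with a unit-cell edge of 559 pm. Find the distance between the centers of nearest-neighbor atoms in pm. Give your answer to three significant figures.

In an FCC structure, atoms touch along the face diagonal, so √2·a = 4r; the nearest-neighbor distance equals 2r = 0.7071·a.
d = 0.7071 × 559 = 395 pm.

395 pm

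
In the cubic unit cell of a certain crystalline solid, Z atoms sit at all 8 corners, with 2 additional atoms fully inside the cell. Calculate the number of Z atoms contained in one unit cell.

3

Corner atoms are shared by 8 cells (1/8 each), interior atoms are unshared.
Net atoms = 8 × 1/8 + 2 = 1 + 2 = 3.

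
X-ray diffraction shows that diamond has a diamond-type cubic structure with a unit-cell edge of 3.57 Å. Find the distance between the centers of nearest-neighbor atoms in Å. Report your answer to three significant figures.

1.55 Å

In a diamond cubic structure, nearest neighbors lie along the body diagonal with √3·a = 8r; the nearest-neighbor distance equals 2r = 0.4330·a.
d = 0.4330 × 3.57 = 1.55 Å.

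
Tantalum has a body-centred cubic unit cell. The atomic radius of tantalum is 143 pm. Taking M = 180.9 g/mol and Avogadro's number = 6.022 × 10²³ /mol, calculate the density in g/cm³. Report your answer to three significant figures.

In a BCC lattice, atoms touch along the body diagonal, so √3·a = 4r, giving a = 330.2 pm = 3.302 × 10^-8 cm.
With Z = 2, ρ = Z·M/(N_A·a³) = 2 × 180.9 / (6.022 × 10²³ × 3.602 × 10^-23) = 16.68 g/cm³.

16.7 g/cm³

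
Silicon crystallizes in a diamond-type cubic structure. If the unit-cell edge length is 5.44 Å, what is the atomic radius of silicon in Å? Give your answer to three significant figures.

1.18 Å

In a diamond cubic lattice, nearest neighbors lie along the body diagonal with √3·a = 8r.
r = √3·a/8 = 1.7321 × 5.44 / 8 = 1.18 Å.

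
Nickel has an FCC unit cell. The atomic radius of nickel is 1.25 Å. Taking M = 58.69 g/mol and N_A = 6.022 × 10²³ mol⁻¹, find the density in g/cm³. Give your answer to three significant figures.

8.82 g/cm³

In an FCC lattice, atoms touch along the face diagonal, so √2·a = 4r, giving a = 3.536 Å = 3.536 × 10^-8 cm.
With Z = 4, ρ = Z·M/(N_A·a³) = 4 × 58.69 / (6.022 × 10²³ × 4.419 × 10^-23) = 8.821 g/cm³.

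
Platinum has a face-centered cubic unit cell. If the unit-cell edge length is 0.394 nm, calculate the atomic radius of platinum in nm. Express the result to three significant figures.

In an FCC lattice, atoms touch along the face diagonal, so √2·a = 4r.
r = √2·a/4 = 1.4142 × 0.394 / 4 = 0.139 nm.

0.139 nm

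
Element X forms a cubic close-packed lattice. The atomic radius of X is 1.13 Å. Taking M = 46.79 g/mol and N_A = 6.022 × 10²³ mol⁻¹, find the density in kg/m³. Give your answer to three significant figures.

9520 kg/m³

In an FCC lattice, atoms touch along the face diagonal, so √2·a = 4r, giving a = 3.196 Å = 3.196 × 10^-8 cm.
With Z = 4, ρ = Z·M/(N_A·a³) = 4 × 46.79 / (6.022 × 10²³ × 3.265 × 10^-23) = 9.519 g/cm³ = 9520 kg/m³.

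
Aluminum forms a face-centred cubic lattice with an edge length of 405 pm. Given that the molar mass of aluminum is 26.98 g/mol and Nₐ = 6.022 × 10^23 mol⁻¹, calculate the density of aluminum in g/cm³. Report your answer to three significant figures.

2.70 g/cm³

An FCC unit cell contains Z = 4 atoms.
Cell volume: a³ = (405 pm)³ = (4.050 × 10^-8 cm)³ = 6.643 × 10^-23 cm³.
ρ = Z·M/(N_A·a³) = 4 × 26.98 / (6.022 × 10²³ × 6.643 × 10^-23) = 2.698 g/cm³.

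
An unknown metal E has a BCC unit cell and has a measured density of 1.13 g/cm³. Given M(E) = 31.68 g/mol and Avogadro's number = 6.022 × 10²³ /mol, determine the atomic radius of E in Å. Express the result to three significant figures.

For a BCC cell (Z = 2), a³ = Z·M/(N_A·ρ) = 2 × 31.68 / (6.022 × 10²³ × 1.130) = 9.311 × 10^-23 cm³, so a = 4.532 × 10^-8 cm = 4.532 Å.
Atoms touch along the body diagonal, so √3·a = 4r, so r = 0.4330 × a = 1.96 Å.

1.96 Å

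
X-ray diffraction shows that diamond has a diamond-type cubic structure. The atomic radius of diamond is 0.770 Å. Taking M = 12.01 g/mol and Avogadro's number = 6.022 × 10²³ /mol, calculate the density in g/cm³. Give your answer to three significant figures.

In a diamond cubic lattice, nearest neighbors lie along the body diagonal with √3·a = 8r, giving a = 3.556 Å = 3.556 × 10^-8 cm.
With Z = 8, ρ = Z·M/(N_A·a³) = 8 × 12.01 / (6.022 × 10²³ × 4.498 × 10^-23) = 3.547 g/cm³.

3.55 g/cm³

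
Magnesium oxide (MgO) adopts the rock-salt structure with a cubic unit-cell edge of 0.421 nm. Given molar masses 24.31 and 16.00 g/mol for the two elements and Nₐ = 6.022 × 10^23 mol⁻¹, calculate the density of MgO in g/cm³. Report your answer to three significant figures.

The rock-salt structure contains Z = 4 formula units per cell; M(MgO) = 24.31 + 16.00 = 40.31 g/mol.
a³ = (4.210 × 10^-8 cm)³ = 7.462 × 10^-23 cm³.
ρ = 4 × 40.31 / (6.022 × 10²³ × 7.462 × 10^-23) = 3.588 g/cm³.

3.59 g/cm³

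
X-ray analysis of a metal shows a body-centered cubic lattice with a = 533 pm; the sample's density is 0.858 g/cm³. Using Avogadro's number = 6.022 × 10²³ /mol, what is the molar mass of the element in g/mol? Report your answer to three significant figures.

A BCC cell has Z = 2 atoms; a = 5.330 × 10^-8 cm.
M = ρ·N_A·a³/Z = 0.858 × 6.022 × 10²³ × 1.514 × 10^-22 / 2 = 39.1 g/mol.

39.1 g/mol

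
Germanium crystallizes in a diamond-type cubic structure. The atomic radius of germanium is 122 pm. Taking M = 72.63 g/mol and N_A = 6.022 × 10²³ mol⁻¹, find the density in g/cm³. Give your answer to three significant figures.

5.39 g/cm³

In a diamond cubic lattice, nearest neighbors lie along the body diagonal with √3·a = 8r, giving a = 563.5 pm = 5.635 × 10^-8 cm.
With Z = 8, ρ = Z·M/(N_A·a³) = 8 × 72.63 / (6.022 × 10²³ × 1.789 × 10^-22) = 5.393 g/cm³.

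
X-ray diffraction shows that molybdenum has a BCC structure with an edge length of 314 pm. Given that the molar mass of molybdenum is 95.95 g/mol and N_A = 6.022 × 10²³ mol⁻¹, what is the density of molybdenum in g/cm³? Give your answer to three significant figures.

10.3 g/cm³

A BCC unit cell contains Z = 2 atoms.
Cell volume: a³ = (314 pm)³ = (3.140 × 10^-8 cm)³ = 3.096 × 10^-23 cm³.
ρ = Z·M/(N_A·a³) = 2 × 95.95 / (6.022 × 10²³ × 3.096 × 10^-23) = 10.29 g/cm³.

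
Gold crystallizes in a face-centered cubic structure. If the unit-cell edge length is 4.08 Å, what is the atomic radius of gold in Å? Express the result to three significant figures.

1.44 Å

In an FCC lattice, atoms touch along the face diagonal, so √2·a = 4r.
r = √2·a/4 = 1.4142 × 4.08 / 4 = 1.44 Å.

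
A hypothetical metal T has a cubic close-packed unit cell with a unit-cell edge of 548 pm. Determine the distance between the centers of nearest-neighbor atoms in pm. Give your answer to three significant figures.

387 pm

In an FCC structure, atoms touch along the face diagonal, so √2·a = 4r; the nearest-neighbor distance equals 2r = 0.7071·a.
d = 0.7071 × 548 = 387 pm.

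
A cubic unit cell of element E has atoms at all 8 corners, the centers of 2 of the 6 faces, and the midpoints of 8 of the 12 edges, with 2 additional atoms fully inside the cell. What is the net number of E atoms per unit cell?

6

Corner atoms are shared by 8 cells (1/8 each), face atoms by 2 (1/2 each), edge atoms by 4 (1/4 each), interior atoms are unshared.
Net atoms = 8 × 1/8 + 2 × 1/2 + 8 × 1/4 + 2 = 1 + 1 + 2 + 2 = 6.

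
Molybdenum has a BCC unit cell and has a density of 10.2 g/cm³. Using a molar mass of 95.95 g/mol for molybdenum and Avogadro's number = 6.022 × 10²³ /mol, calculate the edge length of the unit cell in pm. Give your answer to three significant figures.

With Z = 2 atoms per BCC cell, a³ = Z·M/(N_A·ρ) = 2 × 95.95 / (6.022 × 10²³ × 10.20 g/cm³) = 3.124 × 10^-23 cm³.
a = (3.124 × 10^-23)^(1/3) = 3.150 × 10^-8 cm = 315 pm.

315 pm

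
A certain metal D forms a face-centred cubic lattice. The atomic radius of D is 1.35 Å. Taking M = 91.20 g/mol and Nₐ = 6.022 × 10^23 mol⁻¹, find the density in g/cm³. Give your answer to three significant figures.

In an FCC lattice, atoms touch along the face diagonal, so √2·a = 4r, giving a = 3.818 Å = 3.818 × 10^-8 cm.
With Z = 4, ρ = Z·M/(N_A·a³) = 4 × 91.20 / (6.022 × 10²³ × 5.567 × 10^-23) = 10.88 g/cm³.

10.9 g/cm³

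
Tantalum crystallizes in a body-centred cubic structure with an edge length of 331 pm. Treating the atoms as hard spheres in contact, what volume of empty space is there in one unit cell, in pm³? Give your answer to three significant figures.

In a BCC lattice atoms touch along the body diagonal, so √3·a = 4r, so r = 0.4330a = 143.3 pm.
V_cell = a³ = 3.626 × 10^7 pm³; V_atoms = 2 × (4/3)πr³ = 2.467 × 10^7 pm³.
Empty space = 3.626 × 10^7 − 2.467 × 10^7 = 1.16 × 10^7 pm³.

1.16 × 10^7 pm³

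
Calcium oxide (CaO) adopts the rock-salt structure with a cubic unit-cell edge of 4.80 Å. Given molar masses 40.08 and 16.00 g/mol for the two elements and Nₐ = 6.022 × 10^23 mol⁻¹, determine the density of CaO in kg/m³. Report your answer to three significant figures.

3370 kg/m³

The rock-salt structure contains Z = 4 formula units per cell; M(CaO) = 40.08 + 16.00 = 56.08 g/mol.
a³ = (4.800 × 10^-8 cm)³ = 1.106 × 10^-22 cm³.
ρ = 4 × 56.08 / (6.022 × 10²³ × 1.106 × 10^-22) = 3.368 g/cm³ = 3370 kg/m³.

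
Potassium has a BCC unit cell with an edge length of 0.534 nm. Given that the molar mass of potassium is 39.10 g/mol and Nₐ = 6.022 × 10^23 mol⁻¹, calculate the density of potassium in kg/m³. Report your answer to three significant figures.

853 kg/m³

A BCC unit cell contains Z = 2 atoms.
Cell volume: a³ = (0.534 nm)³ = (5.340 × 10^-8 cm)³ = 1.523 × 10^-22 cm³.
ρ = Z·M/(N_A·a³) = 2 × 39.10 / (6.022 × 10²³ × 1.523 × 10^-22) = 0.8528 g/cm³ = 853 kg/m³.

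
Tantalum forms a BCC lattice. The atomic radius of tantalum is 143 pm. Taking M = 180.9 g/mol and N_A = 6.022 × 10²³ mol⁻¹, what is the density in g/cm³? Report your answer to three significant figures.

In a BCC lattice, atoms touch along the body diagonal, so √3·a = 4r, giving a = 330.2 pm = 3.302 × 10^-8 cm.
With Z = 2, ρ = Z·M/(N_A·a³) = 2 × 180.9 / (6.022 × 10²³ × 3.602 × 10^-23) = 16.68 g/cm³.

16.7 g/cm³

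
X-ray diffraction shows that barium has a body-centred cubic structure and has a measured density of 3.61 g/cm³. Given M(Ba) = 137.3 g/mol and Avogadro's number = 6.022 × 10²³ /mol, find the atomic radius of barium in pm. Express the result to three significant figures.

217 pm

For a BCC cell (Z = 2), a³ = Z·M/(N_A·ρ) = 2 × 137.3 / (6.022 × 10²³ × 3.610) = 1.263 × 10^-22 cm³, so a = 5.017 × 10^-8 cm = 501.7 pm.
Atoms touch along the body diagonal, so √3·a = 4r, so r = 0.4330 × a = 217 pm.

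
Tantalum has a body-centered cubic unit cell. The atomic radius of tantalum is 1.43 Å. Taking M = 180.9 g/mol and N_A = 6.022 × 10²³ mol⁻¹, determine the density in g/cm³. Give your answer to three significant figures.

In a BCC lattice, atoms touch along the body diagonal, so √3·a = 4r, giving a = 3.302 Å = 3.302 × 10^-8 cm.
With Z = 2, ρ = Z·M/(N_A·a³) = 2 × 180.9 / (6.022 × 10²³ × 3.602 × 10^-23) = 16.68 g/cm³.

16.7 g/cm³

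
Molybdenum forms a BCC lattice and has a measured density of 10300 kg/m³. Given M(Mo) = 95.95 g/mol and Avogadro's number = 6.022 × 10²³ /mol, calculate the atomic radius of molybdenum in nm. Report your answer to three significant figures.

0.136 nm

For a BCC cell (Z = 2), a³ = Z·M/(N_A·ρ) = 2 × 95.95 / (6.022 × 10²³ × 10.30) = 3.094 × 10^-23 cm³, so a = 3.139 × 10^-8 cm = 0.3139 nm.
Atoms touch along the body diagonal, so √3·a = 4r, so r = 0.4330 × a = 0.136 nm.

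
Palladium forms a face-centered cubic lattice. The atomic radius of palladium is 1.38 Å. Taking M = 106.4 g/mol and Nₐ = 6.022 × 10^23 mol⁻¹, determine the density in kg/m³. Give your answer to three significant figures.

11900 kg/m³

In an FCC lattice, atoms touch along the face diagonal, so √2·a = 4r, giving a = 3.903 Å = 3.903 × 10^-8 cm.
With Z = 4, ρ = Z·M/(N_A·a³) = 4 × 106.4 / (6.022 × 10²³ × 5.947 × 10^-23) = 11.88 g/cm³ = 11900 kg/m³.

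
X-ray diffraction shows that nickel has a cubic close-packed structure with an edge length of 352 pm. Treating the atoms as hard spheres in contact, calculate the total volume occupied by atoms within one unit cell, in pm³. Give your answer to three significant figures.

3.23 × 10^7 pm³

In an FCC lattice atoms touch along the face diagonal, so √2·a = 4r, so r = 0.3536a = 124.5 pm.
V_atoms = Z × (4/3)πr³ = 4 × (4/3)π × (124.5)³ = 3.23 × 10^7 pm³.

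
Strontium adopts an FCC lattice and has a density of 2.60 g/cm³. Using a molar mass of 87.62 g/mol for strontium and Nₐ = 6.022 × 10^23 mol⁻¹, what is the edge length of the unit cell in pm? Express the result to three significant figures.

607 pm

With Z = 4 atoms per FCC cell, a³ = Z·M/(N_A·ρ) = 4 × 87.62 / (6.022 × 10²³ × 2.600 g/cm³) = 2.238 × 10^-22 cm³.
a = (2.238 × 10^-22)^(1/3) = 6.072 × 10^-8 cm = 607 pm.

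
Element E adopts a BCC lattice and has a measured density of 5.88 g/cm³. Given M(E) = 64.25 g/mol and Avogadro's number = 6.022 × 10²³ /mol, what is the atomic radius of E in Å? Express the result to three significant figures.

1.43 Å

For a BCC cell (Z = 2), a³ = Z·M/(N_A·ρ) = 2 × 64.25 / (6.022 × 10²³ × 5.880) = 3.629 × 10^-23 cm³, so a = 3.311 × 10^-8 cm = 3.311 Å.
Atoms touch along the body diagonal, so √3·a = 4r, so r = 0.4330 × a = 1.43 Å.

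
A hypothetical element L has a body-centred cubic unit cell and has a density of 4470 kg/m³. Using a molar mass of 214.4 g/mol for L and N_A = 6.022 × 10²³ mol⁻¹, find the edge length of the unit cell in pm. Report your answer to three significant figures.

542 pm

With Z = 2 atoms per BCC cell, a³ = Z·M/(N_A·ρ) = 2 × 214.4 / (6.022 × 10²³ × 4.470 g/cm³) = 1.593 × 10^-22 cm³.
a = (1.593 × 10^-22)^(1/3) = 5.421 × 10^-8 cm = 542 pm.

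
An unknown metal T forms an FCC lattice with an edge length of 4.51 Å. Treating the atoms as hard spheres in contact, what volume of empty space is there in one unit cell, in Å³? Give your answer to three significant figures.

23.8 Å³

In an FCC lattice atoms touch along the face diagonal, so √2·a = 4r, so r = 0.3536a = 1.595 Å.
V_cell = a³ = 91.73 Å³; V_atoms = 4 × (4/3)πr³ = 67.93 Å³.
Empty space = 91.73 − 67.93 = 23.8 Å³.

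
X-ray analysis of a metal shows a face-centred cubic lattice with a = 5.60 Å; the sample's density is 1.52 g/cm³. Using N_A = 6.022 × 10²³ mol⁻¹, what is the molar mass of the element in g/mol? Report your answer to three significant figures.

40.2 g/mol

An FCC cell has Z = 4 atoms; a = 5.600 × 10^-8 cm.
M = ρ·N_A·a³/Z = 1.52 × 6.022 × 10²³ × 1.756 × 10^-22 / 4 = 40.2 g/mol.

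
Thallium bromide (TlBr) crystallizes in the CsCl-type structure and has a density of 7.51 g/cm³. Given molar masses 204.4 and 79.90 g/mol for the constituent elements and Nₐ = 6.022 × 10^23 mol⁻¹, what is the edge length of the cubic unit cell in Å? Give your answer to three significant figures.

3.98 Å

M(TlBr) = 284.3 g/mol; Z = 1 formula unit per cell.
a³ = Z·M/(N_A·ρ) = 1 × 284.3 / (6.022 × 10²³ × 7.51) = 6.286 × 10^-23 cm³, so a = 3.976 × 10^-8 cm = 3.98 Å.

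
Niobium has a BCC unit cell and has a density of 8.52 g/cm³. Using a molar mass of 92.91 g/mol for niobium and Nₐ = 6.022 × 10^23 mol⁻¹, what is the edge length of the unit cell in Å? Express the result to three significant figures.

With Z = 2 atoms per BCC cell, a³ = Z·M/(N_A·ρ) = 2 × 92.91 / (6.022 × 10²³ × 8.520 g/cm³) = 3.622 × 10^-23 cm³.
a = (3.622 × 10^-23)^(1/3) = 3.309 × 10^-8 cm = 3.31 Å.

3.31 Å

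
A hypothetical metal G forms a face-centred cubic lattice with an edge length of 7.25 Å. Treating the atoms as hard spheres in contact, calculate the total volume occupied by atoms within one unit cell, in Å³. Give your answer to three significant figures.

In an FCC lattice atoms touch along the face diagonal, so √2·a = 4r, so r = 0.3536a = 2.563 Å.
V_atoms = Z × (4/3)πr³ = 4 × (4/3)π × (2.563)³ = 282 Å³.

282 Å³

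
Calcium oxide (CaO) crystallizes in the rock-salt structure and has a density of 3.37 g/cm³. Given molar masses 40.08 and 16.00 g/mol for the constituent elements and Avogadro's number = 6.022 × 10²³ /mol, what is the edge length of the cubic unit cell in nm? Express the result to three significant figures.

0.480 nm

M(CaO) = 56.08 g/mol; Z = 4 formula units per cell.
a³ = Z·M/(N_A·ρ) = 4 × 56.08 / (6.022 × 10²³ × 3.37) = 1.105 × 10^-22 cm³, so a = 4.799 × 10^-8 cm = 0.480 nm.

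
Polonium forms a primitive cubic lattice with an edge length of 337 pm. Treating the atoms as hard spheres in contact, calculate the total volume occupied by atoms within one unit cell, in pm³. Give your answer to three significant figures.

In a simple cubic lattice atoms touch along the cell edge, so a = 2r, so r = 0.5000a = 168.5 pm.
V_atoms = Z × (4/3)πr³ = 1 × (4/3)π × (168.5)³ = 2.00 × 10^7 pm³.

2.00 × 10^7 pm³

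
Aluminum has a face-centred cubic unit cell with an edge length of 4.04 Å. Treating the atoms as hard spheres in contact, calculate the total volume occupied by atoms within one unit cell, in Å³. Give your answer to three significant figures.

In an FCC lattice atoms touch along the face diagonal, so √2·a = 4r, so r = 0.3536a = 1.428 Å.
V_atoms = Z × (4/3)πr³ = 4 × (4/3)π × (1.428)³ = 48.8 Å³.

48.8 Å³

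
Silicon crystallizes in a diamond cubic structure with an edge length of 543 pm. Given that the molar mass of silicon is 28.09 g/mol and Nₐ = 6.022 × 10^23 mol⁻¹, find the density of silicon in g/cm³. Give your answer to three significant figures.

2.33 g/cm³

A diamond cubic unit cell contains Z = 8 atoms.
Cell volume: a³ = (543 pm)³ = (5.430 × 10^-8 cm)³ = 1.601 × 10^-22 cm³.
ρ = Z·M/(N_A·a³) = 8 × 28.09 / (6.022 × 10²³ × 1.601 × 10^-22) = 2.331 g/cm³.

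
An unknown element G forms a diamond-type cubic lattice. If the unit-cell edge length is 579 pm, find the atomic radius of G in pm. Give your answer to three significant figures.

125 pm

In a diamond cubic lattice, nearest neighbors lie along the body diagonal with √3·a = 8r.
r = √3·a/8 = 1.7321 × 579 / 8 = 125 pm.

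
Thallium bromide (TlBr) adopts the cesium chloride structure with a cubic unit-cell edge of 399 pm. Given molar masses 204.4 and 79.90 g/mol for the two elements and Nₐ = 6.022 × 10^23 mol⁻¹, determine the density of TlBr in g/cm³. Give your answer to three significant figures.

The cesium chloride structure contains Z = 1 formula unit per cell; M(TlBr) = 204.4 + 79.90 = 284.3 g/mol.
a³ = (3.990 × 10^-8 cm)³ = 6.352 × 10^-23 cm³.
ρ = 1 × 284.3 / (6.022 × 10²³ × 6.352 × 10^-23) = 7.432 g/cm³.

7.43 g/cm³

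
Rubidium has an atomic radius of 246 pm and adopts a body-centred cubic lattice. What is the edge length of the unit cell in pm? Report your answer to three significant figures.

In a BCC lattice, atoms touch along the body diagonal, so √3·a = 4r.
a = 4r/√3 = 4 × 246 / 1.7321 = 568 pm.

568 pm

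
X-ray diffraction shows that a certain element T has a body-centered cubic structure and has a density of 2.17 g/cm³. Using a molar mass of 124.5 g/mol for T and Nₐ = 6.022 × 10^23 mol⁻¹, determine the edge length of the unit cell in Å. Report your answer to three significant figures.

5.75 Å

With Z = 2 atoms per BCC cell, a³ = Z·M/(N_A·ρ) = 2 × 124.5 / (6.022 × 10²³ × 2.170 g/cm³) = 1.905 × 10^-22 cm³.
a = (1.905 × 10^-22)^(1/3) = 5.754 × 10^-8 cm = 5.75 Å.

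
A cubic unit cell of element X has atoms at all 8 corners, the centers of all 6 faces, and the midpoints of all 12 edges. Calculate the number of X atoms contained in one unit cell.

7

Corner atoms are shared by 8 cells (1/8 each), face atoms by 2 (1/2 each), edge atoms by 4 (1/4 each).
Net atoms = 8 × 1/8 + 6 × 1/2 + 12 × 1/4 = 1 + 3 + 3 = 7.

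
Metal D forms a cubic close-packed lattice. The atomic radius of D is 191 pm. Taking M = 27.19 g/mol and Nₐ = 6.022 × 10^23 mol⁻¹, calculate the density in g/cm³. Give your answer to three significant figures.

In an FCC lattice, atoms touch along the face diagonal, so √2·a = 4r, giving a = 540.2 pm = 5.402 × 10^-8 cm.
With Z = 4, ρ = Z·M/(N_A·a³) = 4 × 27.19 / (6.022 × 10²³ × 1.577 × 10^-22) = 1.145 g/cm³.

1.15 g/cm³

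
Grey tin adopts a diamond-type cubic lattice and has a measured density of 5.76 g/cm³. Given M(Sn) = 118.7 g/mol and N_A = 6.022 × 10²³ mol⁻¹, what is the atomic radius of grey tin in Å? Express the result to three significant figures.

For a diamond cubic cell (Z = 8), a³ = Z·M/(N_A·ρ) = 8 × 118.7 / (6.022 × 10²³ × 5.760) = 2.738 × 10^-22 cm³, so a = 6.493 × 10^-8 cm = 6.493 Å.
Nearest neighbors lie along the body diagonal with √3·a = 8r, so r = 0.2165 × a = 1.41 Å.

1.41 Å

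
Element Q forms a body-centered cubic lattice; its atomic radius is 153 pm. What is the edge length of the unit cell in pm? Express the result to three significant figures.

353 pm

In a BCC lattice, atoms touch along the body diagonal, so √3·a = 4r.
a = 4r/√3 = 4 × 153 / 1.7321 = 353 pm.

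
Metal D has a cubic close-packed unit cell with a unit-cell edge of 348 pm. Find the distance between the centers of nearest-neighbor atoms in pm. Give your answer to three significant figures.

In an FCC structure, atoms touch along the face diagonal, so √2·a = 4r; the nearest-neighbor distance equals 2r = 0.7071·a.
d = 0.7071 × 348 = 246 pm.

246 pm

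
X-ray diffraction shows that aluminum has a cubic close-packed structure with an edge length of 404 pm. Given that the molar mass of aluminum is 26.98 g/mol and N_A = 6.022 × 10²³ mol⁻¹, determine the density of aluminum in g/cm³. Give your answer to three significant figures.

2.72 g/cm³

An FCC unit cell contains Z = 4 atoms.
Cell volume: a³ = (404 pm)³ = (4.040 × 10^-8 cm)³ = 6.594 × 10^-23 cm³.
ρ = Z·M/(N_A·a³) = 4 × 26.98 / (6.022 × 10²³ × 6.594 × 10^-23) = 2.718 g/cm³.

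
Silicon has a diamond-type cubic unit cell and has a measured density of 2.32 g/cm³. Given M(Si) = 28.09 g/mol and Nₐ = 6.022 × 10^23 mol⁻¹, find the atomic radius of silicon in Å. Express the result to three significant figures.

1.18 Å

For a diamond cubic cell (Z = 8), a³ = Z·M/(N_A·ρ) = 8 × 28.09 / (6.022 × 10²³ × 2.320) = 1.608 × 10^-22 cm³, so a = 5.438 × 10^-8 cm = 5.438 Å.
Nearest neighbors lie along the body diagonal with √3·a = 8r, so r = 0.2165 × a = 1.18 Å.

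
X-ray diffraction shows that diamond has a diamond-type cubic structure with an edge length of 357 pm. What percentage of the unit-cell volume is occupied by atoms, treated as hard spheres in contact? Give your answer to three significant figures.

34.0%

In a diamond cubic lattice nearest neighbors lie along the body diagonal with √3·a = 8r, so r = 0.2165a = 77.29 pm.
Packing fraction = Z·(4/3)πr³ / a³ = 8 × (4/3)π × (77.29)³ / (357)³ = 0.3401 = 34.0%.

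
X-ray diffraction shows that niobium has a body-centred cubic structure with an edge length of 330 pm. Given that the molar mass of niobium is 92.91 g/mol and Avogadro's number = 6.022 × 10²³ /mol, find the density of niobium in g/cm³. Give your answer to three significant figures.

A BCC unit cell contains Z = 2 atoms.
Cell volume: a³ = (330 pm)³ = (3.300 × 10^-8 cm)³ = 3.594 × 10^-23 cm³.
ρ = Z·M/(N_A·a³) = 2 × 92.91 / (6.022 × 10²³ × 3.594 × 10^-23) = 8.586 g/cm³.

8.59 g/cm³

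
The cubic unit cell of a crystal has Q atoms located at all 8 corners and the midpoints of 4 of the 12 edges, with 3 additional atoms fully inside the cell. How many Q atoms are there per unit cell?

5

Corner atoms are shared by 8 cells (1/8 each), edge atoms by 4 (1/4 each), interior atoms are unshared.
Net atoms = 8 × 1/8 + 4 × 1/4 + 3 = 1 + 1 + 3 = 5.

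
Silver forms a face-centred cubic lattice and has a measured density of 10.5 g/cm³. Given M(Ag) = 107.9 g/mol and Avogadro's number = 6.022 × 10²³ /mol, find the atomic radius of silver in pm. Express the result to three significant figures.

144 pm

For an FCC cell (Z = 4), a³ = Z·M/(N_A·ρ) = 4 × 107.9 / (6.022 × 10²³ × 10.50) = 6.826 × 10^-23 cm³, so a = 4.087 × 10^-8 cm = 408.7 pm.
Atoms touch along the face diagonal, so √2·a = 4r, so r = 0.3536 × a = 144 pm.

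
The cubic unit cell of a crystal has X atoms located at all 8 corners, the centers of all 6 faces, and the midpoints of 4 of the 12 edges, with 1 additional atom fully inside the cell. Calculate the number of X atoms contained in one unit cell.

Corner atoms are shared by 8 cells (1/8 each), face atoms by 2 (1/2 each), edge atoms by 4 (1/4 each), interior atoms are unshared.
Net atoms = 8 × 1/8 + 6 × 1/2 + 4 × 1/4 + 1 = 1 + 3 + 1 + 1 = 6.

6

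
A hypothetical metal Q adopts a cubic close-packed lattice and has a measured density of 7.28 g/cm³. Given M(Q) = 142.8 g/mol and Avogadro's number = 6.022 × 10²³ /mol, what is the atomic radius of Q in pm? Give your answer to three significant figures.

For an FCC cell (Z = 4), a³ = Z·M/(N_A·ρ) = 4 × 142.8 / (6.022 × 10²³ × 7.280) = 1.303 × 10^-22 cm³, so a = 5.070 × 10^-8 cm = 507.0 pm.
Atoms touch along the face diagonal, so √2·a = 4r, so r = 0.3536 × a = 179 pm.

179 pm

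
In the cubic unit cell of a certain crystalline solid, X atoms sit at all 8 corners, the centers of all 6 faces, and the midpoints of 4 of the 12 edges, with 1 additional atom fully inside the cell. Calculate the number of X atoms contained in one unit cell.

Corner atoms are shared by 8 cells (1/8 each), face atoms by 2 (1/2 each), edge atoms by 4 (1/4 each), interior atoms are unshared.
Net atoms = 8 × 1/8 + 6 × 1/2 + 4 × 1/4 + 1 = 1 + 3 + 1 + 1 = 6.

6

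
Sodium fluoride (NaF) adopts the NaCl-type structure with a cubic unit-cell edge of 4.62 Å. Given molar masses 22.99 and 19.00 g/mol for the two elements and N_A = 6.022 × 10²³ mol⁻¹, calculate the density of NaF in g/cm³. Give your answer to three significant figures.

The NaCl-type structure contains Z = 4 formula units per cell; M(NaF) = 22.99 + 19.00 = 41.99 g/mol.
a³ = (4.620 × 10^-8 cm)³ = 9.861 × 10^-23 cm³.
ρ = 4 × 41.99 / (6.022 × 10²³ × 9.861 × 10^-23) = 2.828 g/cm³.

2.83 g/cm³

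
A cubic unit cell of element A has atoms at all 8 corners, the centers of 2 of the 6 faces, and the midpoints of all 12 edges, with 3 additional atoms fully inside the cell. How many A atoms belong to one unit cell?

8

Corner atoms are shared by 8 cells (1/8 each), face atoms by 2 (1/2 each), edge atoms by 4 (1/4 each), interior atoms are unshared.
Net atoms = 8 × 1/8 + 2 × 1/2 + 12 × 1/4 + 3 = 1 + 1 + 3 + 3 = 8.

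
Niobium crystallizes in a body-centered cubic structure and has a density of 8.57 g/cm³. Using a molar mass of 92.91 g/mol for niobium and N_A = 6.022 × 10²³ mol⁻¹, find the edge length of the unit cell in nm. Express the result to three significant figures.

0.330 nm

With Z = 2 atoms per BCC cell, a³ = Z·M/(N_A·ρ) = 2 × 92.91 / (6.022 × 10²³ × 8.570 g/cm³) = 3.601 × 10^-23 cm³.
a = (3.601 × 10^-23)^(1/3) = 3.302 × 10^-8 cm = 0.330 nm.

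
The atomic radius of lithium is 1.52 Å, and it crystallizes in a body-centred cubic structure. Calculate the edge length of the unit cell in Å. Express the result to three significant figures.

In a BCC lattice, atoms touch along the body diagonal, so √3·a = 4r.
a = 4r/√3 = 4 × 1.52 / 1.7321 = 3.51 Å.

3.51 Å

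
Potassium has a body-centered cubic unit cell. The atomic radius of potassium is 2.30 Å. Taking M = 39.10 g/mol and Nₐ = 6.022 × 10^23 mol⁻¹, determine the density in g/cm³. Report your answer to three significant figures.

In a BCC lattice, atoms touch along the body diagonal, so √3·a = 4r, giving a = 5.312 Å = 5.312 × 10^-8 cm.
With Z = 2, ρ = Z·M/(N_A·a³) = 2 × 39.10 / (6.022 × 10²³ × 1.499 × 10^-22) = 0.8665 g/cm³.

0.867 g/cm³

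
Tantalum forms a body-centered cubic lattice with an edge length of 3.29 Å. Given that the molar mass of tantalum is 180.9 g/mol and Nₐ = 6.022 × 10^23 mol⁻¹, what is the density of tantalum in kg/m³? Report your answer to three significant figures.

A BCC unit cell contains Z = 2 atoms.
Cell volume: a³ = (3.29 Å)³ = (3.290 × 10^-8 cm)³ = 3.561 × 10^-23 cm³.
ρ = Z·M/(N_A·a³) = 2 × 180.9 / (6.022 × 10²³ × 3.561 × 10^-23) = 16.87 g/cm³ = 16900 kg/m³.

16900 kg/m³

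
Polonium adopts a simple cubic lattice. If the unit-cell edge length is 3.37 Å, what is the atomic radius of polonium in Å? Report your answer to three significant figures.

1.69 Å

In a simple cubic lattice, atoms touch along the cell edge, so a = 2r.
r = a/2 = 3.37/2 = 1.69 Å.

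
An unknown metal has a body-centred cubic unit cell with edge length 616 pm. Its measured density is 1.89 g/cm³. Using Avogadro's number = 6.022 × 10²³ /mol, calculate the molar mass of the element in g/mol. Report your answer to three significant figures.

133 g/mol

A BCC cell has Z = 2 atoms; a = 6.160 × 10^-8 cm.
M = ρ·N_A·a³/Z = 1.89 × 6.022 × 10²³ × 2.337 × 10^-22 / 2 = 133 g/mol.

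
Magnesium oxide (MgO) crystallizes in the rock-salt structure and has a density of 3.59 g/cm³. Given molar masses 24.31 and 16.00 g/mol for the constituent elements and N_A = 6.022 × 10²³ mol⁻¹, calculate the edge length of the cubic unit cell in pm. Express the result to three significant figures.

421 pm

M(MgO) = 40.31 g/mol; Z = 4 formula units per cell.
a³ = Z·M/(N_A·ρ) = 4 × 40.31 / (6.022 × 10²³ × 3.59) = 7.458 × 10^-23 cm³, so a = 4.209 × 10^-8 cm = 421 pm.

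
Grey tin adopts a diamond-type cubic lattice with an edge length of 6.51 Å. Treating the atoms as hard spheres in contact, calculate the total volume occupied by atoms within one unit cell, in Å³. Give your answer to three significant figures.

In a diamond cubic lattice nearest neighbors lie along the body diagonal with √3·a = 8r, so r = 0.2165a = 1.409 Å.
V_atoms = Z × (4/3)πr³ = 8 × (4/3)π × (1.409)³ = 93.8 Å³.

93.8 Å³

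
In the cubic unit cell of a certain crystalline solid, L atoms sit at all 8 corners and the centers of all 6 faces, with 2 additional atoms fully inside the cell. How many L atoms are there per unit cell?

6

Corner atoms are shared by 8 cells (1/8 each), face atoms by 2 (1/2 each), interior atoms are unshared.
Net atoms = 8 × 1/8 + 6 × 1/2 + 2 = 1 + 3 + 2 = 6.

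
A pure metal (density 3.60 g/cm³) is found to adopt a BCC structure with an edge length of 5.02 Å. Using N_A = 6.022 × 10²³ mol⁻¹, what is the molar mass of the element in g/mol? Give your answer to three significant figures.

137 g/mol

A BCC cell has Z = 2 atoms; a = 5.020 × 10^-8 cm.
M = ρ·N_A·a³/Z = 3.60 × 6.022 × 10²³ × 1.265 × 10^-22 / 2 = 137 g/mol.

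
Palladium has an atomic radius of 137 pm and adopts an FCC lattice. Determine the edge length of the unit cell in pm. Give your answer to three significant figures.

387 pm

In an FCC lattice, atoms touch along the face diagonal, so √2·a = 4r.
a = 4r/√2 = 4 × 137 / 1.4142 = 387 pm.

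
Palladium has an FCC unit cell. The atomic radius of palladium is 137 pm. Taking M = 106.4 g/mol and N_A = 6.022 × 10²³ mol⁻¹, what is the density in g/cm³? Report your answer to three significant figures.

In an FCC lattice, atoms touch along the face diagonal, so √2·a = 4r, giving a = 387.5 pm = 3.875 × 10^-8 cm.
With Z = 4, ρ = Z·M/(N_A·a³) = 4 × 106.4 / (6.022 × 10²³ × 5.818 × 10^-23) = 12.15 g/cm³.

12.1 g/cm³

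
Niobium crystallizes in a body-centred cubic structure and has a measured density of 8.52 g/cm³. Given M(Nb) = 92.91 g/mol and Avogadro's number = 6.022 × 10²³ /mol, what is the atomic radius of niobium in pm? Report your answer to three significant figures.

For a BCC cell (Z = 2), a³ = Z·M/(N_A·ρ) = 2 × 92.91 / (6.022 × 10²³ × 8.520) = 3.622 × 10^-23 cm³, so a = 3.309 × 10^-8 cm = 330.9 pm.
Atoms touch along the body diagonal, so √3·a = 4r, so r = 0.4330 × a = 143 pm.

143 pm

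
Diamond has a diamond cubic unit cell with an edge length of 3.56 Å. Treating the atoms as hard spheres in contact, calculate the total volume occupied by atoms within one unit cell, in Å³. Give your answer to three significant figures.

In a diamond cubic lattice nearest neighbors lie along the body diagonal with √3·a = 8r, so r = 0.2165a = 0.7708 Å.
V_atoms = Z × (4/3)πr³ = 8 × (4/3)π × (0.7708)³ = 15.3 Å³.

15.3 Å³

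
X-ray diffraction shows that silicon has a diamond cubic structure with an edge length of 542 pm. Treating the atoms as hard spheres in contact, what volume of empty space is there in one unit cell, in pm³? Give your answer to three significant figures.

In a diamond cubic lattice nearest neighbors lie along the body diagonal with √3·a = 8r, so r = 0.2165a = 117.3 pm.
V_cell = a³ = 1.592 × 10^8 pm³; V_atoms = 8 × (4/3)πr³ = 5.415 × 10^7 pm³.
Empty space = 1.592 × 10^8 − 5.415 × 10^7 = 1.05 × 10^8 pm³.

1.05 × 10^8 pm³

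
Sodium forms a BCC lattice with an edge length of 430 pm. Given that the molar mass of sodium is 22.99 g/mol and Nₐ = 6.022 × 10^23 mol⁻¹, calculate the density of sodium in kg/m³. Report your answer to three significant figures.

960 kg/m³

A BCC unit cell contains Z = 2 atoms.
Cell volume: a³ = (430 pm)³ = (4.300 × 10^-8 cm)³ = 7.951 × 10^-23 cm³.
ρ = Z·M/(N_A·a³) = 2 × 22.99 / (6.022 × 10²³ × 7.951 × 10^-23) = 0.9603 g/cm³ = 960 kg/m³.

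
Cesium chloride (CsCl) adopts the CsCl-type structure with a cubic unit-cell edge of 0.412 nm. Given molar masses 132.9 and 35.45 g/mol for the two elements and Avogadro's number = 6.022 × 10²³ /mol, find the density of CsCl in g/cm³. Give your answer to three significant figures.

4.00 g/cm³

The CsCl-type structure contains Z = 1 formula unit per cell; M(CsCl) = 132.9 + 35.45 = 168.35 g/mol.
a³ = (4.120 × 10^-8 cm)³ = 6.993 × 10^-23 cm³.
ρ = 1 × 168.35 / (6.022 × 10²³ × 6.993 × 10^-23) = 3.997 g/cm³.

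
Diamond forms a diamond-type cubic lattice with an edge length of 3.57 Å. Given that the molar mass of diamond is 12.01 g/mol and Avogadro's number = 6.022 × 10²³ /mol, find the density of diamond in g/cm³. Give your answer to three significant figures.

A diamond cubic unit cell contains Z = 8 atoms.
Cell volume: a³ = (3.57 Å)³ = (3.570 × 10^-8 cm)³ = 4.550 × 10^-23 cm³.
ρ = Z·M/(N_A·a³) = 8 × 12.01 / (6.022 × 10²³ × 4.550 × 10^-23) = 3.507 g/cm³.

3.51 g/cm³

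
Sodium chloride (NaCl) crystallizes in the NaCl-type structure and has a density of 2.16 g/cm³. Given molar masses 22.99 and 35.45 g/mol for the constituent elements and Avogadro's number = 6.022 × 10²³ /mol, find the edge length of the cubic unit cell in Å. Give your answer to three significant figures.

M(NaCl) = 58.44 g/mol; Z = 4 formula units per cell.
a³ = Z·M/(N_A·ρ) = 4 × 58.44 / (6.022 × 10²³ × 2.16) = 1.797 × 10^-22 cm³, so a = 5.643 × 10^-8 cm = 5.64 Å.

5.64 Å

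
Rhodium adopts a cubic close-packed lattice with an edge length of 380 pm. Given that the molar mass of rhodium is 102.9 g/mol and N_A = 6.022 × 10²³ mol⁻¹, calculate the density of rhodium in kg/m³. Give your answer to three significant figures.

12500 kg/m³

An FCC unit cell contains Z = 4 atoms.
Cell volume: a³ = (380 pm)³ = (3.800 × 10^-8 cm)³ = 5.487 × 10^-23 cm³.
ρ = Z·M/(N_A·a³) = 4 × 102.9 / (6.022 × 10²³ × 5.487 × 10^-23) = 12.46 g/cm³ = 12500 kg/m³.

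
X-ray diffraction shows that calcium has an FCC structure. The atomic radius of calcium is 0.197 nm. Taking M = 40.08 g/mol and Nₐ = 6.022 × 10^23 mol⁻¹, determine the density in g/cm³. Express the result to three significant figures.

1.54 g/cm³

In an FCC lattice, atoms touch along the face diagonal, so √2·a = 4r, giving a = 0.5572 nm = 5.572 × 10^-8 cm.
With Z = 4, ρ = Z·M/(N_A·a³) = 4 × 40.08 / (6.022 × 10²³ × 1.730 × 10^-22) = 1.539 g/cm³.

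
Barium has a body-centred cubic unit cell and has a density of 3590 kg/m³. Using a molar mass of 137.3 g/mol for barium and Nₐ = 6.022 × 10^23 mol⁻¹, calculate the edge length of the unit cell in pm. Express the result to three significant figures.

With Z = 2 atoms per BCC cell, a³ = Z·M/(N_A·ρ) = 2 × 137.3 / (6.022 × 10²³ × 3.590 g/cm³) = 1.270 × 10^-22 cm³.
a = (1.270 × 10^-22)^(1/3) = 5.027 × 10^-8 cm = 503 pm.

503 pm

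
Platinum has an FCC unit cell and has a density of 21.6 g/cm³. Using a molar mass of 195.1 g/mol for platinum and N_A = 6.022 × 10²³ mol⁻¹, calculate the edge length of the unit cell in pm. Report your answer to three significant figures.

391 pm

With Z = 4 atoms per FCC cell, a³ = Z·M/(N_A·ρ) = 4 × 195.1 / (6.022 × 10²³ × 21.60 g/cm³) = 6.000 × 10^-23 cm³.
a = (6.000 × 10^-23)^(1/3) = 3.915 × 10^-8 cm = 391 pm.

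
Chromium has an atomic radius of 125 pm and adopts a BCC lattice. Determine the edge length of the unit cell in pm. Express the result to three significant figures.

In a BCC lattice, atoms touch along the body diagonal, so √3·a = 4r.
a = 4r/√3 = 4 × 125 / 1.7321 = 289 pm.

289 pm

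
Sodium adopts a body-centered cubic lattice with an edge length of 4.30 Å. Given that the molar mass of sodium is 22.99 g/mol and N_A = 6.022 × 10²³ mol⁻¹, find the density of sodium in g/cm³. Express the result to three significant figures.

A BCC unit cell contains Z = 2 atoms.
Cell volume: a³ = (4.30 Å)³ = (4.300 × 10^-8 cm)³ = 7.951 × 10^-23 cm³.
ρ = Z·M/(N_A·a³) = 2 × 22.99 / (6.022 × 10²³ × 7.951 × 10^-23) = 0.9603 g/cm³.

0.960 g/cm³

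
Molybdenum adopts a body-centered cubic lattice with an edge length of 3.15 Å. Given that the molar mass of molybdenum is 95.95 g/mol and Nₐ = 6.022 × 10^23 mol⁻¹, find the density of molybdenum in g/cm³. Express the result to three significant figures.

A BCC unit cell contains Z = 2 atoms.
Cell volume: a³ = (3.15 Å)³ = (3.150 × 10^-8 cm)³ = 3.126 × 10^-23 cm³.
ρ = Z·M/(N_A·a³) = 2 × 95.95 / (6.022 × 10²³ × 3.126 × 10^-23) = 10.20 g/cm³.

10.2 g/cm³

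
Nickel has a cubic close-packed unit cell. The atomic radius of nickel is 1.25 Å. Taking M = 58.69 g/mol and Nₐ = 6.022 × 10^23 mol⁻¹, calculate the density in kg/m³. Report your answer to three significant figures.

In an FCC lattice, atoms touch along the face diagonal, so √2·a = 4r, giving a = 3.536 Å = 3.536 × 10^-8 cm.
With Z = 4, ρ = Z·M/(N_A·a³) = 4 × 58.69 / (6.022 × 10²³ × 4.419 × 10^-23) = 8.821 g/cm³ = 8820 kg/m³.

8820 kg/m³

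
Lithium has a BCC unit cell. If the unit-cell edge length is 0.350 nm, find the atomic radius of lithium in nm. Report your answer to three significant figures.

0.152 nm

In a BCC lattice, atoms touch along the body diagonal, so √3·a = 4r.
r = √3·a/4 = 1.7321 × 0.350 / 4 = 0.152 nm.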